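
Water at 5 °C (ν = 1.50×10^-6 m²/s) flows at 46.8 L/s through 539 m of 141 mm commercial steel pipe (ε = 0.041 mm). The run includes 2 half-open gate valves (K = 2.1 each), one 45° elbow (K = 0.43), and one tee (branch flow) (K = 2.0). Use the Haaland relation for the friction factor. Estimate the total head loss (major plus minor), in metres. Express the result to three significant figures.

V = 4Q/(πD²) = 2.997 m/s; V²/2g = 0.4579 m
Re = 2.82×10^5, ε/D = 2.91×10^-4 → f = 0.01684 (Haaland)
Major: h_f = f(L/D)·V²/2g = 0.01684·3823·0.4579 = 29.47 m
Minor: ΣK = 6.63; h_m = ΣK·V²/2g = 3.036 m
Total H_L = 29.47 + 3.036 = 32.50 m

H_L ≈ 32.5 m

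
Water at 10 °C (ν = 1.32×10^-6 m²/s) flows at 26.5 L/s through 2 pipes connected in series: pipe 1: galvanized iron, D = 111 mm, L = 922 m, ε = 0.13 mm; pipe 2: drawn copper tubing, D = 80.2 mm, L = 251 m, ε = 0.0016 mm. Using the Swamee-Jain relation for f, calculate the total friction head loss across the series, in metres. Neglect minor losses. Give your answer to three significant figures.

Pipe 1: V = 2.738 m/s, Re = 2.30×10^5, ε/D = 0.00117, f = 0.02168, h_1 = f(L/D)V²/2g = 68.84 m
Pipe 2: V = 5.246 m/s, Re = 3.19×10^5, ε/D = 2.00×10^-5, f = 0.01445, h_2 = f(L/D)V²/2g = 63.44 m
Series → Q common, losses add: H = Σh = 132.3 m

H ≈ 132 m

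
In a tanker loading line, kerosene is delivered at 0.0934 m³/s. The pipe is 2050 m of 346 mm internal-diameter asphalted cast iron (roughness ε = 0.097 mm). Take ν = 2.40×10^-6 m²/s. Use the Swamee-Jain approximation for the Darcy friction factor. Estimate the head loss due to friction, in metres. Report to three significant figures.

V = 4Q/(πD²) = 4·0.0934/(π·0.346²) = 0.9934 m/s
Re = VD/ν = 0.9934·0.346/2.40×10^-6 = 1.43×10^5 → turbulent
ε/D = 0.097/346 = 2.80×10^-4
Swamee-Jain: f = 0.01842
h_f = f(L/D)V²/(2g) = 0.01842·(2050/0.346)·0.9934²/(2·9.81) = 5.490 m

h_f ≈ 5.49 m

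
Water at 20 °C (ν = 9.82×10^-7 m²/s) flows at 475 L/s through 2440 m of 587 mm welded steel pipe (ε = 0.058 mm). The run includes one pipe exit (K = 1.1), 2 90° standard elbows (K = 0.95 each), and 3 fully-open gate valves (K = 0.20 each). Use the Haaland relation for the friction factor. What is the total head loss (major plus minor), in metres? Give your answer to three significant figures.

V = 4Q/(πD²) = 1.755 m/s; V²/2g = 0.1570 m
Re = 1.05×10^6, ε/D = 9.88×10^-5 → f = 0.01326 (Haaland)
Major: h_f = f(L/D)·V²/2g = 0.01326·4157·0.1570 = 8.653 m
Minor: ΣK = 3.60; h_m = ΣK·V²/2g = 0.5653 m
Total H_L = 8.653 + 0.5653 = 9.218 m

H_L ≈ 9.22 m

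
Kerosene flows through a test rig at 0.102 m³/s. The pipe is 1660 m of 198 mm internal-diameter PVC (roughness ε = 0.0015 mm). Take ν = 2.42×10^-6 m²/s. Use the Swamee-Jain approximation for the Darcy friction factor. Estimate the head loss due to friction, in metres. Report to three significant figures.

V = 4Q/(πD²) = 4·0.102/(π·0.198²) = 3.313 m/s
Re = VD/ν = 3.313·0.198/2.42×10^-6 = 2.71×10^5 → turbulent
ε/D = 0.0015/198 = 7.58×10^-6
Swamee-Jain: f = 0.01474
h_f = f(L/D)V²/(2g) = 0.01474·(1660/0.198)·3.313²/(2·9.81) = 69.10 m

h_f ≈ 69.1 m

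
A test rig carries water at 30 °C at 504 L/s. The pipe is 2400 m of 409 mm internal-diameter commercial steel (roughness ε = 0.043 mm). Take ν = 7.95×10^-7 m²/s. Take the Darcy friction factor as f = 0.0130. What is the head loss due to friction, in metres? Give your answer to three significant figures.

h_f ≈ 57.2 m

V = 4Q/(πD²) = 4·0.504/(π·0.409²) = 3.836 m/s
h_f = f(L/D)V²/(2g) = 0.01300·(2400/0.409)·3.836²/(2·9.81) = 57.22 m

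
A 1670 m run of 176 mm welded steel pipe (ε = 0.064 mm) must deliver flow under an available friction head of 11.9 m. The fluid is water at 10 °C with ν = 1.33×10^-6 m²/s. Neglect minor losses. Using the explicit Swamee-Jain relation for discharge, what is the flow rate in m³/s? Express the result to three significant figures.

Q ≈ 0.0279 m³/s

Swamee-Jain (Type II): Q = -0.965·√(gD⁵h_f/L)·ln[ε/(3.7D) + √(3.17ν²L/(gD³h_f))]
√(gD⁵h_f/L) = √(9.81·0.176⁵·11.9/1670) = 0.003436
ε/(3.7D) = 9.83×10^-5; √(3.17ν²L/(gD³h_f)) = 1.21×10^-4
Q = -0.965·0.003436·ln(2.196×10^-4) = 0.02793 m³/s
Check: V = 1.15 m/s, Re = 1.52×10^5, f = 0.01875, h_f = 11.9 m ≈ 11.9 m ✓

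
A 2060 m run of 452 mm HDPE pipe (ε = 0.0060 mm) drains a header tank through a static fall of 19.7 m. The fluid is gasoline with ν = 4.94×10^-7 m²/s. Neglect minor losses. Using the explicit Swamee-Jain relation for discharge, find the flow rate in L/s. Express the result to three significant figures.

Swamee-Jain (Type II): Q = -0.965·√(gD⁵h_f/L)·ln[ε/(3.7D) + √(3.17ν²L/(gD³h_f))]
√(gD⁵h_f/L) = √(9.81·0.452⁵·19.7/2060) = 0.04207
ε/(3.7D) = 3.59×10^-6; √(3.17ν²L/(gD³h_f)) = 9.45×10^-6
Q = -0.965·0.04207·ln(1.304×10^-5) = 0.4566 m³/s
Check: V = 2.85 m/s, Re = 2.60×10^6, f = 0.01051, h_f = 19.8 m ≈ 19.7 m ✓

Q ≈ 457 L/s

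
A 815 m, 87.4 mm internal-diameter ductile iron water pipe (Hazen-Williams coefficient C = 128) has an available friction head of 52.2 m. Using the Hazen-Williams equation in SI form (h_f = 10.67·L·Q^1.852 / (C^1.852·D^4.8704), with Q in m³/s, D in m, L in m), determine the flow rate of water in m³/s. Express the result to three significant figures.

Q ≈ 0.0133 m³/s

Rearranging: Q = [h_f·C^1.852·D^4.8704 / (10.67·L)]^(1/1.852)
Q = [52.2·128^1.852·0.0874^4.8704 / (10.67·815)]^0.540 = 0.01330 m³/s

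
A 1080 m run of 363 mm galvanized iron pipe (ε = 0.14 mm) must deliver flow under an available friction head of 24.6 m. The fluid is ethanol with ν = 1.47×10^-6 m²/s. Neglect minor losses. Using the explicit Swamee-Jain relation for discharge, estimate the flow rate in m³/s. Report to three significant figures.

Swamee-Jain (Type II): Q = -0.965·√(gD⁵h_f/L)·ln[ε/(3.7D) + √(3.17ν²L/(gD³h_f))]
√(gD⁵h_f/L) = √(9.81·0.363⁵·24.6/1080) = 0.03753
ε/(3.7D) = 1.04×10^-4; √(3.17ν²L/(gD³h_f)) = 2.53×10^-5
Q = -0.965·0.03753·ln(1.296×10^-4) = 0.3242 m³/s
Check: V = 3.13 m/s, Re = 7.74×10^5, f = 0.01664, h_f = 24.8 m ≈ 24.6 m ✓

Q ≈ 0.324 m³/s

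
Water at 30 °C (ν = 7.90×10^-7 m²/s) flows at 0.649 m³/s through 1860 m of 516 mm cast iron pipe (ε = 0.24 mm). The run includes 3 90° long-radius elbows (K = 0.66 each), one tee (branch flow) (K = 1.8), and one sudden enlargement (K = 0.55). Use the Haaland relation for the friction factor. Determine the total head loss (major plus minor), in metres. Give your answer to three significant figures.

V = 4Q/(πD²) = 3.104 m/s; V²/2g = 0.4909 m
Re = 2.03×10^6, ε/D = 4.65×10^-4 → f = 0.01670 (Haaland)
Major: h_f = f(L/D)·V²/2g = 0.01670·3605·0.4909 = 29.55 m
Minor: ΣK = 4.33; h_m = ΣK·V²/2g = 2.126 m
Total H_L = 29.55 + 2.126 = 31.68 m

H_L ≈ 31.7 m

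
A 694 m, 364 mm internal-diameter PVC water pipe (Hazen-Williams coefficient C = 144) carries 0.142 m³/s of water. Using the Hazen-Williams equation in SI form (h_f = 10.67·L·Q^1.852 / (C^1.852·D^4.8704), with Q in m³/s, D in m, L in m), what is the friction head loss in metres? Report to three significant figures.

h_f = 10.67·694·0.142^1.852 / (144^1.852·0.364^4.8704) = 2.754 m

h_f ≈ 2.75 m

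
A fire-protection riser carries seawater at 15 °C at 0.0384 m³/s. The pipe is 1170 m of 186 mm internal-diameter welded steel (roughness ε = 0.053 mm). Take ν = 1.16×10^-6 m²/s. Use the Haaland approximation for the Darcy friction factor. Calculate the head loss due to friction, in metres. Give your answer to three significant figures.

h_f ≈ 11.0 m

V = 4Q/(πD²) = 4·0.0384/(π·0.186²) = 1.413 m/s
Re = VD/ν = 1.413·0.186/1.16×10^-6 = 2.27×10^5 → turbulent
ε/D = 0.053/186 = 2.85×10^-4
Haaland: f = 0.01717
h_f = f(L/D)V²/(2g) = 0.01717·(1170/0.186)·1.413²/(2·9.81) = 11.00 m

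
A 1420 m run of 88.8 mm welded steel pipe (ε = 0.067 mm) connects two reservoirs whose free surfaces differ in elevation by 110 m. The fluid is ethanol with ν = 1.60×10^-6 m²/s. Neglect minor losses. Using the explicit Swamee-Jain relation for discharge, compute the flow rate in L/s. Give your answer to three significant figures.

Q ≈ 15.9 L/s

Swamee-Jain (Type II): Q = -0.965·√(gD⁵h_f/L)·ln[ε/(3.7D) + √(3.17ν²L/(gD³h_f))]
√(gD⁵h_f/L) = √(9.81·0.0888⁵·110/1420) = 0.002048
ε/(3.7D) = 2.04×10^-4; √(3.17ν²L/(gD³h_f)) = 1.23×10^-4
Q = -0.965·0.002048·ln(3.274×10^-4) = 0.01586 m³/s
Check: V = 2.56 m/s, Re = 1.42×10^5, f = 0.02072, h_f = 111 m ≈ 110 m ✓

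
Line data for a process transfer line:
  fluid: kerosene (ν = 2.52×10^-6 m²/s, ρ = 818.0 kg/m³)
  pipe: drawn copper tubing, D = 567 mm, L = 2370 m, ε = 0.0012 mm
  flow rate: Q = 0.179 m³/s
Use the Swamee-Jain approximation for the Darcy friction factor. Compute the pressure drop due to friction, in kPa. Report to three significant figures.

V = 4Q/(πD²) = 4·0.179/(π·0.567²) = 0.7089 m/s
Re = VD/ν = 0.7089·0.567/2.52×10^-6 = 1.60×10^5 → turbulent
ε/D = 0.0012/567 = 2.12×10^-6
Swamee-Jain: f = 0.01626
h_f = f(L/D)V²/(2g) = 0.01626·(2370/0.567)·0.7089²/(2·9.81) = 1.741 m
Δp = ρg·h_f = 818.0·9.81·1.741 = 13.97 kPa

Δp ≈ 14.0 kPa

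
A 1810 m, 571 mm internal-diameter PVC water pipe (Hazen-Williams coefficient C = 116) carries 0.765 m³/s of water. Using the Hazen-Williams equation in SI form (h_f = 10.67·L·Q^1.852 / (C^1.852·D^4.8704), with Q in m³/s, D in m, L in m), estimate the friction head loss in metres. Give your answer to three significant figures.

h_f = 10.67·1810·0.765^1.852 / (116^1.852·0.571^4.8704) = 27.06 m

h_f ≈ 27.1 m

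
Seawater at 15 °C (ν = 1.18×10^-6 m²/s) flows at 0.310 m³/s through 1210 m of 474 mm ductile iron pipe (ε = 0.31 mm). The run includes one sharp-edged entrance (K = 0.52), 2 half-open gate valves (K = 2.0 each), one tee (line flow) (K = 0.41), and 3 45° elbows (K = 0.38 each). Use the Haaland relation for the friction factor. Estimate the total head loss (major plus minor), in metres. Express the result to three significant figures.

V = 4Q/(πD²) = 1.757 m/s; V²/2g = 0.1573 m
Re = 7.06×10^5, ε/D = 6.54×10^-4 → f = 0.01830 (Haaland)
Major: h_f = f(L/D)·V²/2g = 0.01830·2553·0.1573 = 7.346 m
Minor: ΣK = 6.07; h_m = ΣK·V²/2g = 0.9548 m
Total H_L = 7.346 + 0.9548 = 8.301 m

H_L ≈ 8.30 m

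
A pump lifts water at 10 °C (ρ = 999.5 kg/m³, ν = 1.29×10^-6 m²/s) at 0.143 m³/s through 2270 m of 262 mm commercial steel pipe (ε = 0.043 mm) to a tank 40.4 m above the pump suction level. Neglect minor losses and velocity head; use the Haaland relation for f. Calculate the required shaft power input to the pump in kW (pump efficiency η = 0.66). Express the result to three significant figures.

P_shaft ≈ 184 kW

V = 4Q/(πD²) = 2.652 m/s; Re = 5.39×10^5; ε/D = 1.64×10^-4; f = 0.01484
h_f = f(L/D)V²/2g = 46.11 m
Total head H = z + h_f = 40.4 + 46.11 = 86.51 m
P_hyd = ρgQH = 999.5·9.81·0.143·86.51 = 121.3 kW
P_shaft = P_hyd/η = 121.3/0.66 = 183.8 kW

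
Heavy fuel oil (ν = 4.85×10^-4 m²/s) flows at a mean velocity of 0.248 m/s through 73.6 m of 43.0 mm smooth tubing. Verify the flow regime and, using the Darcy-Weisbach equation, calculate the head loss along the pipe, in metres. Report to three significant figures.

Re = VD/ν = 0.248·0.04300/4.85×10^-4 = 22.0 → laminar (Re < 2300)
f = 64/Re = 2.911
h_f = f(L/D)V²/(2g) = 2.911·(73.6/0.04300)·0.248²/(2·9.81) = 15.62 m

h_f ≈ 15.6 m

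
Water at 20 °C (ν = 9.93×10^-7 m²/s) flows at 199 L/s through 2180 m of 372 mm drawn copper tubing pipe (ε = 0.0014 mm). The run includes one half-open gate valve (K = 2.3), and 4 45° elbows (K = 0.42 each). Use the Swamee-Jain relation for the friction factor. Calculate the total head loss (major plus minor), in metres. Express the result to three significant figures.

V = 4Q/(πD²) = 1.831 m/s; V²/2g = 0.1709 m
Re = 6.86×10^5, ε/D = 3.76×10^-6 → f = 0.01246 (Swamee-Jain)
Major: h_f = f(L/D)·V²/2g = 0.01246·5860·0.1709 = 12.47 m
Minor: ΣK = 3.98; h_m = ΣK·V²/2g = 0.6800 m
Total H_L = 12.47 + 0.6800 = 13.15 m

H_L ≈ 13.2 m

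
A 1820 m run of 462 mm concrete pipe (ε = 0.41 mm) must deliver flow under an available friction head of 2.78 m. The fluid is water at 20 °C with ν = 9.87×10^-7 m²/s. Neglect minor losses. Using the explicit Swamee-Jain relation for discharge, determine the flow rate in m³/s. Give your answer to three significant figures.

Q ≈ 0.140 m³/s

Swamee-Jain (Type II): Q = -0.965·√(gD⁵h_f/L)·ln[ε/(3.7D) + √(3.17ν²L/(gD³h_f))]
√(gD⁵h_f/L) = √(9.81·0.462⁵·2.78/1820) = 0.01776
ε/(3.7D) = 2.40×10^-4; √(3.17ν²L/(gD³h_f)) = 4.57×10^-5
Q = -0.965·0.01776·ln(2.856×10^-4) = 0.1399 m³/s
Check: V = 0.834 m/s, Re = 3.91×10^5, f = 0.02003, h_f = 2.80 m ≈ 2.78 m ✓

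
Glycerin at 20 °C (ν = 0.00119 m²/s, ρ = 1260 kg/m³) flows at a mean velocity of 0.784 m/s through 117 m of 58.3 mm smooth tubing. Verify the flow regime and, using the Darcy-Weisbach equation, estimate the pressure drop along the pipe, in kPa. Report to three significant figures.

Re = VD/ν = 0.784·0.05830/0.00119 = 38.4 → laminar (Re < 2300)
f = 64/Re = 1.666
h_f = f(L/D)V²/(2g) = 1.666·(117/0.05830)·0.784²/(2·9.81) = 104.8 m
Δp = ρg·h_f = 1260·9.81·104.8 = 1295 kPa

Δp ≈ 1290 kPa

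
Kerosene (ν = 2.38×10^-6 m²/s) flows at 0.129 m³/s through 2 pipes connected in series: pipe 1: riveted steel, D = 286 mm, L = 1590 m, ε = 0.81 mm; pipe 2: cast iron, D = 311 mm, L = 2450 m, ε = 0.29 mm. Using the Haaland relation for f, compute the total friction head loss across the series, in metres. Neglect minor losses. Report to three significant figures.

Pipe 1: V = 2.008 m/s, Re = 2.41×10^5, ε/D = 0.00283, f = 0.02632, h_1 = f(L/D)V²/2g = 30.07 m
Pipe 2: V = 1.698 m/s, Re = 2.22×10^5, ε/D = 9.32×10^-4, f = 0.02052, h_2 = f(L/D)V²/2g = 23.76 m
Series → Q common, losses add: H = Σh = 53.83 m

H ≈ 53.8 m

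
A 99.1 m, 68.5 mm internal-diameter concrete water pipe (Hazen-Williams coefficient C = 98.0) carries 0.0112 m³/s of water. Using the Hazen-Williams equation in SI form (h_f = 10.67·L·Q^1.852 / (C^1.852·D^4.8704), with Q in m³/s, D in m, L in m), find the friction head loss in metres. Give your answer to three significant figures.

h_f ≈ 24.8 m

h_f = 10.67·99.1·0.0112^1.852 / (98.0^1.852·0.0685^4.8704) = 24.79 m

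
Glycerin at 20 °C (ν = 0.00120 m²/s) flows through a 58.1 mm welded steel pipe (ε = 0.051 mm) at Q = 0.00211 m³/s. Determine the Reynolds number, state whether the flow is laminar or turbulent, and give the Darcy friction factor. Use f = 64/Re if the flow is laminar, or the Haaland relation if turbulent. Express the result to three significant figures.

Re ≈ 38.5; laminar; f = 64/Re ≈ 1.66

V = 4Q/(πD²) = 0.7959 m/s
Re = VD/ν = 0.7959·0.0581/0.00120 = 38.5
Re < 2300 → laminar → f = 64/Re = 1.661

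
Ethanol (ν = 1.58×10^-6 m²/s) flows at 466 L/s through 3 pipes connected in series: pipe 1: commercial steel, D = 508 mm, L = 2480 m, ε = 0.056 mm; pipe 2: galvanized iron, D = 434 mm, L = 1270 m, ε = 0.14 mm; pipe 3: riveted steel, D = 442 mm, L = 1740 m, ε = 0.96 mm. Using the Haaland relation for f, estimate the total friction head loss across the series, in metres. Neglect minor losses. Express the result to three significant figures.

H ≈ 86.4 m

Pipe 1: V = 2.299 m/s, Re = 7.39×10^5, ε/D = 1.10×10^-4, f = 0.01382, h_1 = f(L/D)V²/2g = 18.18 m
Pipe 2: V = 3.150 m/s, Re = 8.65×10^5, ε/D = 3.23×10^-4, f = 0.01589, h_2 = f(L/D)V²/2g = 23.52 m
Pipe 3: V = 3.037 m/s, Re = 8.50×10^5, ε/D = 0.00217, f = 0.02417, h_3 = f(L/D)V²/2g = 44.73 m
Series → Q common, losses add: H = Σh = 86.43 m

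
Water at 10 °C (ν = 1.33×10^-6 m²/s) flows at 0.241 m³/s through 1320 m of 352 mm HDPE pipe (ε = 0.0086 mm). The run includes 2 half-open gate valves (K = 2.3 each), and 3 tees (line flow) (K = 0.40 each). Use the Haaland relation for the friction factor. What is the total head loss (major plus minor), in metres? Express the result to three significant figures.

V = 4Q/(πD²) = 2.477 m/s; V²/2g = 0.3126 m
Re = 6.55×10^5, ε/D = 2.44×10^-5 → f = 0.01280 (Haaland)
Major: h_f = f(L/D)·V²/2g = 0.01280·3750·0.3126 = 15.01 m
Minor: ΣK = 5.80; h_m = ΣK·V²/2g = 1.813 m
Total H_L = 15.01 + 1.813 = 16.82 m

H_L ≈ 16.8 m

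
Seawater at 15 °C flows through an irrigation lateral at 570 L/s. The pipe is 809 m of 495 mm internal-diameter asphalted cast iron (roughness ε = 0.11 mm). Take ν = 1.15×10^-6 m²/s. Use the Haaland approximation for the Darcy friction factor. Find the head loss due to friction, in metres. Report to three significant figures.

h_f ≈ 10.7 m

V = 4Q/(πD²) = 4·0.570/(π·0.495²) = 2.962 m/s
Re = VD/ν = 2.962·0.495/1.15×10^-6 = 1.27×10^6 → turbulent
ε/D = 0.11/495 = 2.22×10^-4
Haaland: f = 0.01468
h_f = f(L/D)V²/(2g) = 0.01468·(809/0.495)·2.962²/(2·9.81) = 10.73 m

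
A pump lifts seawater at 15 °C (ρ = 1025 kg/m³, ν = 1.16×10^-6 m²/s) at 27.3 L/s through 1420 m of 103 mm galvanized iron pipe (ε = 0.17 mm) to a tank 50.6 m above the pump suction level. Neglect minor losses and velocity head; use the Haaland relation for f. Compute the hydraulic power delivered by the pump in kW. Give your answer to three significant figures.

V = 4Q/(πD²) = 3.276 m/s; Re = 2.91×10^5; ε/D = 0.00165; f = 0.02294
h_f = f(L/D)V²/2g = 173.0 m
Total head H = z + h_f = 50.6 + 173.0 = 223.6 m
P_hyd = ρgQH = 1025·9.81·0.0273·223.6 = 61.38 kW

P_hyd ≈ 61.4 kW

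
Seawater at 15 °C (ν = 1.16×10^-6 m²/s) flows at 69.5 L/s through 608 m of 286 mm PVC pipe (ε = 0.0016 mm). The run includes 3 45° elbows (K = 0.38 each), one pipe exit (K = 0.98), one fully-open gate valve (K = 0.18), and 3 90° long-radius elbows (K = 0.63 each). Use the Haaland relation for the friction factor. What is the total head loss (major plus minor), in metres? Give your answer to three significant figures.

V = 4Q/(πD²) = 1.082 m/s; V²/2g = 0.05965 m
Re = 2.67×10^5, ε/D = 5.59×10^-6 → f = 0.01470 (Haaland)
Major: h_f = f(L/D)·V²/2g = 0.01470·2126·0.05965 = 1.865 m
Minor: ΣK = 4.19; h_m = ΣK·V²/2g = 0.2499 m
Total H_L = 1.865 + 0.2499 = 2.115 m

H_L ≈ 2.11 m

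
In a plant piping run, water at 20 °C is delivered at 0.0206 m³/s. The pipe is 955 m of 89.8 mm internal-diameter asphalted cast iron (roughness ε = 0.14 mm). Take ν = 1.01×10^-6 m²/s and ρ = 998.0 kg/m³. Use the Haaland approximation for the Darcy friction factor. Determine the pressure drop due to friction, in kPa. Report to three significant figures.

V = 4Q/(πD²) = 4·0.0206/(π·0.0898²) = 3.253 m/s
Re = VD/ν = 3.253·0.0898/1.01×10^-6 = 2.89×10^5 → turbulent
ε/D = 0.14/89.8 = 0.00156
Haaland: f = 0.02264
h_f = f(L/D)V²/(2g) = 0.02264·(955/0.0898)·3.253²/(2·9.81) = 129.8 m
Δp = ρg·h_f = 998.0·9.81·129.8 = 1271 kPa

Δp ≈ 1270 kPa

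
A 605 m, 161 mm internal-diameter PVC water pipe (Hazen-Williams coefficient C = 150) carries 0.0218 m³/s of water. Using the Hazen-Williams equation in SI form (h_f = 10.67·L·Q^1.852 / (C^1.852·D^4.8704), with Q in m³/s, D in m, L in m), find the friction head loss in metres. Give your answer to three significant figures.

h_f = 10.67·605·0.0218^1.852 / (150^1.852·0.161^4.8704) = 3.679 m

h_f ≈ 3.68 m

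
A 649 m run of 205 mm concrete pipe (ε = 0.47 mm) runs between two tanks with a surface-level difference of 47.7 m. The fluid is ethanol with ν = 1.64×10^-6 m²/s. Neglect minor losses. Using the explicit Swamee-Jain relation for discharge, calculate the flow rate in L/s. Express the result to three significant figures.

Q ≈ 114 L/s

Swamee-Jain (Type II): Q = -0.965·√(gD⁵h_f/L)·ln[ε/(3.7D) + √(3.17ν²L/(gD³h_f))]
√(gD⁵h_f/L) = √(9.81·0.205⁵·47.7/649) = 0.01616
ε/(3.7D) = 6.20×10^-4; √(3.17ν²L/(gD³h_f)) = 3.70×10^-5
Q = -0.965·0.01616·ln(6.567×10^-4) = 0.1143 m³/s
Check: V = 3.46 m/s, Re = 4.33×10^5, f = 0.02480, h_f = 48.0 m ≈ 47.7 m ✓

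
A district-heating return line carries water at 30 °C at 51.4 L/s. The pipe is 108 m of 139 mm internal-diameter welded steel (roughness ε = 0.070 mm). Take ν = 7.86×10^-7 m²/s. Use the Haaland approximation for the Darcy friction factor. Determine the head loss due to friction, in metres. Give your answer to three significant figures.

V = 4Q/(πD²) = 4·0.0514/(π·0.139²) = 3.387 m/s
Re = VD/ν = 3.387·0.139/7.86×10^-7 = 5.99×10^5 → turbulent
ε/D = 0.070/139 = 5.04×10^-4
Haaland: f = 0.01747
h_f = f(L/D)V²/(2g) = 0.01747·(108/0.139)·3.387²/(2·9.81) = 7.938 m

h_f ≈ 7.94 m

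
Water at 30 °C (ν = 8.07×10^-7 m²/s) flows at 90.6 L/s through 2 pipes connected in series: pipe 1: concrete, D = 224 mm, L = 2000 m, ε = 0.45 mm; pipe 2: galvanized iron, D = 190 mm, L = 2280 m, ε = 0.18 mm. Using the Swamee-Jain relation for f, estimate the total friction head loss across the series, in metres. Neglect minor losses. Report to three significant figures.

Pipe 1: V = 2.299 m/s, Re = 6.38×10^5, ε/D = 0.00201, f = 0.02383, h_1 = f(L/D)V²/2g = 57.33 m
Pipe 2: V = 3.195 m/s, Re = 7.52×10^5, ε/D = 9.47×10^-4, f = 0.01990, h_2 = f(L/D)V²/2g = 124.3 m
Series → Q common, losses add: H = Σh = 181.6 m

H ≈ 182 m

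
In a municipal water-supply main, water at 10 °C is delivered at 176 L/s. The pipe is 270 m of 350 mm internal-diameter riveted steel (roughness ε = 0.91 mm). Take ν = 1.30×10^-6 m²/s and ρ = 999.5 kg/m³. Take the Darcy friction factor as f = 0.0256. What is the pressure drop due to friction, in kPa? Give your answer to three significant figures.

Δp ≈ 33.0 kPa

V = 4Q/(πD²) = 4·0.176/(π·0.350²) = 1.829 m/s
h_f = f(L/D)V²/(2g) = 0.02560·(270/0.350)·1.829²/(2·9.81) = 3.368 m
Δp = ρg·h_f = 999.5·9.81·3.368 = 33.03 kPa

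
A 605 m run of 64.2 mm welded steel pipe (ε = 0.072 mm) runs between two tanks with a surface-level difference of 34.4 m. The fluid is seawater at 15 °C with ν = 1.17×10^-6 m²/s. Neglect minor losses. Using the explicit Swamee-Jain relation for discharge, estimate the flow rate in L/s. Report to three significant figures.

Q ≈ 5.76 L/s

Swamee-Jain (Type II): Q = -0.965·√(gD⁵h_f/L)·ln[ε/(3.7D) + √(3.17ν²L/(gD³h_f))]
√(gD⁵h_f/L) = √(9.81·0.0642⁵·34.4/605) = 7.800×10^-4
ε/(3.7D) = 3.03×10^-4; √(3.17ν²L/(gD³h_f)) = 1.71×10^-4
Q = -0.965·7.800×10^-4·ln(4.746×10^-4) = 0.005760 m³/s
Check: V = 1.78 m/s, Re = 9.76×10^4, f = 0.02280, h_f = 34.7 m ≈ 34.4 m ✓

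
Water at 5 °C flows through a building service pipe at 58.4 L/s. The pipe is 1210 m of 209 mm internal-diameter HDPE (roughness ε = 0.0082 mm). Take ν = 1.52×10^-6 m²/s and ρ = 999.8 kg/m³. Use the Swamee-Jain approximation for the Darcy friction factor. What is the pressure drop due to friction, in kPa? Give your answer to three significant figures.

V = 4Q/(πD²) = 4·0.0584/(π·0.209²) = 1.702 m/s
Re = VD/ν = 1.702·0.209/1.52×10^-6 = 2.34×10^5 → turbulent
ε/D = 0.0082/209 = 3.92×10^-5
Swamee-Jain: f = 0.01545
h_f = f(L/D)V²/(2g) = 0.01545·(1210/0.209)·1.702²/(2·9.81) = 13.21 m
Δp = ρg·h_f = 999.8·9.81·13.21 = 129.6 kPa

Δp ≈ 130 kPa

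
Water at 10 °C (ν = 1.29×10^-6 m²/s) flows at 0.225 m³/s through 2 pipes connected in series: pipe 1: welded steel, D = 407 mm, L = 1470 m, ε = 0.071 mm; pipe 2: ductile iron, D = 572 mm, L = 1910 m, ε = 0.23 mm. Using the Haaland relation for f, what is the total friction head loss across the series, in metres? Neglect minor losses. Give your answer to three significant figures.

Pipe 1: V = 1.729 m/s, Re = 5.46×10^5, ε/D = 1.74×10^-4, f = 0.01493, h_1 = f(L/D)V²/2g = 8.221 m
Pipe 2: V = 0.8756 m/s, Re = 3.88×10^5, ε/D = 4.02×10^-4, f = 0.01717, h_2 = f(L/D)V²/2g = 2.240 m
Series → Q common, losses add: H = Σh = 10.46 m

H ≈ 10.5 m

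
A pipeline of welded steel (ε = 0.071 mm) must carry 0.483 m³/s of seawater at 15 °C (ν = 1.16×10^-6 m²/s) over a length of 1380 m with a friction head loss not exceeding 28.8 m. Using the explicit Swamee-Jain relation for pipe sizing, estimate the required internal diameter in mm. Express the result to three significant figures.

D ≈ 425 mm

Swamee-Jain (Type III): D = 0.66·[ε^1.25·(LQ²/(gh_f))^4.75 + ν·Q^9.4·(L/(gh_f))^5.2]^0.04
LQ²/(gh_f) = 1.139; L/(gh_f) = 4.884
Term 1 = ε^1.25·(…)^4.75 = 1.21×10^-5; Term 2 = ν·Q^9.4·(…)^5.2 = 4.74×10^-6
D = 0.66·(1.21×10^-5 + 4.74×10^-6)^0.04 = 0.4252 m = 425 mm
Check: V = 3.40 m/s, Re = 1.25×10^6, f = 0.01421, h_f = 27.2 m ≈ 28.8 m ✓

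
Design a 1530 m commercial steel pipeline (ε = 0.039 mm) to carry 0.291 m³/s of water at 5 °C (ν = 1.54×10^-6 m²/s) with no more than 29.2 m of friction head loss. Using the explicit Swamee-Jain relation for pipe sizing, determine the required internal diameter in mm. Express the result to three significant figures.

Swamee-Jain (Type III): D = 0.66·[ε^1.25·(LQ²/(gh_f))^4.75 + ν·Q^9.4·(L/(gh_f))^5.2]^0.04
LQ²/(gh_f) = 0.4523; L/(gh_f) = 5.341
Term 1 = ε^1.25·(…)^4.75 = 7.11×10^-8; Term 2 = ν·Q^9.4·(…)^5.2 = 8.55×10^-8
D = 0.66·(7.11×10^-8 + 8.55×10^-8)^0.04 = 0.3526 m = 353 mm
Check: V = 2.98 m/s, Re = 6.82×10^5, f = 0.01413, h_f = 27.7 m ≈ 29.2 m ✓

D ≈ 353 mm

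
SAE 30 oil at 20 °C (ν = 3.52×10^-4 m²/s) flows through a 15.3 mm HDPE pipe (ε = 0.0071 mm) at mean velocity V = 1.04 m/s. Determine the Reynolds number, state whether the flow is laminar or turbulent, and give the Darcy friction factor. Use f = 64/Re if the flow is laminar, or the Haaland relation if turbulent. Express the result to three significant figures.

Re ≈ 45.2; laminar; f = 64/Re ≈ 1.42

Re = VD/ν = 1.040·0.0153/3.52×10^-4 = 45.2
Re < 2300 → laminar → f = 64/Re = 1.416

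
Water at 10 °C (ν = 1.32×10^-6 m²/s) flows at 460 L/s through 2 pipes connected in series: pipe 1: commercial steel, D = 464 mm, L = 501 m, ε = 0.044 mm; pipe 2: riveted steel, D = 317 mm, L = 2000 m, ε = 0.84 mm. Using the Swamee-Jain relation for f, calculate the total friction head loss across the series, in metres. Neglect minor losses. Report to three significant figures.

H ≈ 283 m

Pipe 1: V = 2.720 m/s, Re = 9.56×10^5, ε/D = 9.48×10^-5, f = 0.01348, h_1 = f(L/D)V²/2g = 5.491 m
Pipe 2: V = 5.828 m/s, Re = 1.40×10^6, ε/D = 0.00265, f = 0.02544, h_2 = f(L/D)V²/2g = 277.9 m
Series → Q common, losses add: H = Σh = 283.4 m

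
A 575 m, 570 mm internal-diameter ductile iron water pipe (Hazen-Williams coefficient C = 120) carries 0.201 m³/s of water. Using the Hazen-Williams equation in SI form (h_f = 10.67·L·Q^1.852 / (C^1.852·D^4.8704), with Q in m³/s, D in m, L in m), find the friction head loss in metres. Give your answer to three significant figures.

h_f ≈ 0.685 m

h_f = 10.67·575·0.201^1.852 / (120^1.852·0.570^4.8704) = 0.6850 m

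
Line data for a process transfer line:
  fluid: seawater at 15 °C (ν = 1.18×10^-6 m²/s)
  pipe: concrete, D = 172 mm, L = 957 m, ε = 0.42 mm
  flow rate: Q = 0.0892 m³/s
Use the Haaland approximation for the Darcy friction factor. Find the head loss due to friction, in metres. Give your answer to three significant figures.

h_f ≈ 105 m

V = 4Q/(πD²) = 4·0.0892/(π·0.172²) = 3.839 m/s
Re = VD/ν = 3.839·0.172/1.18×10^-6 = 5.60×10^5 → turbulent
ε/D = 0.42/172 = 0.00244
Haaland: f = 0.02502
h_f = f(L/D)V²/(2g) = 0.02502·(957/0.172)·3.839²/(2·9.81) = 104.6 m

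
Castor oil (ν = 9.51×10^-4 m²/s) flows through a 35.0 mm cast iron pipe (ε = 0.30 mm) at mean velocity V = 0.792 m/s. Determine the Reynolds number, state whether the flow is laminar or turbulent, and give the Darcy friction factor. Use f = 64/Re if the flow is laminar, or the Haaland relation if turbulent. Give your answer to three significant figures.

Re = VD/ν = 0.7920·0.0350/9.51×10^-4 = 29.1
Re < 2300 → laminar → f = 64/Re = 2.196

Re ≈ 29.1; laminar; f = 64/Re ≈ 2.20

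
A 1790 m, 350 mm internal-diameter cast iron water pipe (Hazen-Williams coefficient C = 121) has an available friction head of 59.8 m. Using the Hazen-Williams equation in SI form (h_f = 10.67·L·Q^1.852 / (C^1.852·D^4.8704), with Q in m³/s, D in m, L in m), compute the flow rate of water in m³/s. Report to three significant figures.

Rearranging: Q = [h_f·C^1.852·D^4.8704 / (10.67·L)]^(1/1.852)
Q = [59.8·121^1.852·0.350^4.8704 / (10.67·1790)]^0.540 = 0.3401 m³/s

Q ≈ 0.340 m³/s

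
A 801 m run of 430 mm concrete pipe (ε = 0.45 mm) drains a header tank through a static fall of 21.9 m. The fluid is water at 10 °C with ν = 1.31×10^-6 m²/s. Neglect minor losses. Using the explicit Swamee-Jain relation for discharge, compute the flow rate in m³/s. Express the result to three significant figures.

Q ≈ 0.492 m³/s

Swamee-Jain (Type II): Q = -0.965·√(gD⁵h_f/L)·ln[ε/(3.7D) + √(3.17ν²L/(gD³h_f))]
√(gD⁵h_f/L) = √(9.81·0.430⁵·21.9/801) = 0.06279
ε/(3.7D) = 2.83×10^-4; √(3.17ν²L/(gD³h_f)) = 1.60×10^-5
Q = -0.965·0.06279·ln(2.988×10^-4) = 0.4918 m³/s
Check: V = 3.39 m/s, Re = 1.11×10^6, f = 0.02020, h_f = 22.0 m ≈ 21.9 m ✓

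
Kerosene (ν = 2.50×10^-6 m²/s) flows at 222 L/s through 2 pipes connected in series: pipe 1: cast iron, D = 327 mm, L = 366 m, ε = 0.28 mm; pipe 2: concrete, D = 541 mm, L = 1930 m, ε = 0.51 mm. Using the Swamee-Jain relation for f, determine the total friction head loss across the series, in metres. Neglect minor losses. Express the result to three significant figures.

H ≈ 11.5 m

Pipe 1: V = 2.643 m/s, Re = 3.46×10^5, ε/D = 8.56×10^-4, f = 0.01999, h_1 = f(L/D)V²/2g = 7.969 m
Pipe 2: V = 0.9658 m/s, Re = 2.09×10^5, ε/D = 9.43×10^-4, f = 0.02091, h_2 = f(L/D)V²/2g = 3.545 m
Series → Q common, losses add: H = Σh = 11.51 m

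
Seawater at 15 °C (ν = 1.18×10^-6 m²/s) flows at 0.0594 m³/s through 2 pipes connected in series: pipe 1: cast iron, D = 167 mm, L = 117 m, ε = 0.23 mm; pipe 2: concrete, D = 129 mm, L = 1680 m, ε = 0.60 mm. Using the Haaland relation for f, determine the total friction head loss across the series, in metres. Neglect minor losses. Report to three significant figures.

Pipe 1: V = 2.712 m/s, Re = 3.84×10^5, ε/D = 0.00138, f = 0.02184, h_1 = f(L/D)V²/2g = 5.736 m
Pipe 2: V = 4.545 m/s, Re = 4.97×10^5, ε/D = 0.00465, f = 0.02996, h_2 = f(L/D)V²/2g = 410.7 m
Series → Q common, losses add: H = Σh = 416.5 m

H ≈ 416 m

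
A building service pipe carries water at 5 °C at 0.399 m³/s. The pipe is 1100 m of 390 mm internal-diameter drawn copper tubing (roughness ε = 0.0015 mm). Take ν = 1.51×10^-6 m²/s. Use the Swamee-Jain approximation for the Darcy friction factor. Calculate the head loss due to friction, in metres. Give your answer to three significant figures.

h_f ≈ 19.2 m

V = 4Q/(πD²) = 4·0.399/(π·0.390²) = 3.340 m/s
Re = VD/ν = 3.340·0.390/1.51×10^-6 = 8.63×10^5 → turbulent
ε/D = 0.0015/390 = 3.85×10^-6
Swamee-Jain: f = 0.01199
h_f = f(L/D)V²/(2g) = 0.01199·(1100/0.390)·3.340²/(2·9.81) = 19.23 m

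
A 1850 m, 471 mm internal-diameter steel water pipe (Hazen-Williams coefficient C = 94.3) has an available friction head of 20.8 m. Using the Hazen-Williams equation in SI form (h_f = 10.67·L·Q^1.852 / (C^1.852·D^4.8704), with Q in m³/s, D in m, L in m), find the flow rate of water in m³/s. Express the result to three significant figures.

Q ≈ 0.321 m³/s

Rearranging: Q = [h_f·C^1.852·D^4.8704 / (10.67·L)]^(1/1.852)
Q = [20.8·94.3^1.852·0.471^4.8704 / (10.67·1850)]^0.540 = 0.3214 m³/s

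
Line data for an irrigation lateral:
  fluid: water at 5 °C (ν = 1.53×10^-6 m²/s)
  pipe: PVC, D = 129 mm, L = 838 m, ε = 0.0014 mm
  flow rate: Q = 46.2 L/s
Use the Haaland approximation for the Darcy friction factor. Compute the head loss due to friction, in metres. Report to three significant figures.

V = 4Q/(πD²) = 4·0.0462/(π·0.129²) = 3.535 m/s
Re = VD/ν = 3.535·0.129/1.53×10^-6 = 2.98×10^5 → turbulent
ε/D = 0.0014/129 = 1.09×10^-5
Haaland: f = 0.01445
h_f = f(L/D)V²/(2g) = 0.01445·(838/0.129)·3.535²/(2·9.81) = 59.77 m

h_f ≈ 59.8 m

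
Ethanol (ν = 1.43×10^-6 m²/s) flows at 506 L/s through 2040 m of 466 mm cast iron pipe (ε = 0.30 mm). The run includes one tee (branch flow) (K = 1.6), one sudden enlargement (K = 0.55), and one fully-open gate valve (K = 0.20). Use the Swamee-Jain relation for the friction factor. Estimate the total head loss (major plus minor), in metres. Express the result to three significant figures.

H_L ≈ 36.8 m

V = 4Q/(πD²) = 2.967 m/s; V²/2g = 0.4486 m
Re = 9.67×10^5, ε/D = 6.44×10^-4 → f = 0.01822 (Swamee-Jain)
Major: h_f = f(L/D)·V²/2g = 0.01822·4378·0.4486 = 35.78 m
Minor: ΣK = 2.35; h_m = ΣK·V²/2g = 1.054 m
Total H_L = 35.78 + 1.054 = 36.83 m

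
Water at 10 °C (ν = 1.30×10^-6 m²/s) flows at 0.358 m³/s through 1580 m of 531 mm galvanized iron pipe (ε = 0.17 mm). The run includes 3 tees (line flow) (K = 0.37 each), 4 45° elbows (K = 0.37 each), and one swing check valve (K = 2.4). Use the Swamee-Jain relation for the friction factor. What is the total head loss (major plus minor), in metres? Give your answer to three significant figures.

V = 4Q/(πD²) = 1.617 m/s; V²/2g = 0.1332 m
Re = 6.60×10^5, ε/D = 3.20×10^-4 → f = 0.01625 (Swamee-Jain)
Major: h_f = f(L/D)·V²/2g = 0.01625·2976·0.1332 = 6.442 m
Minor: ΣK = 4.99; h_m = ΣK·V²/2g = 0.6647 m
Total H_L = 6.442 + 0.6647 = 7.107 m

H_L ≈ 7.11 m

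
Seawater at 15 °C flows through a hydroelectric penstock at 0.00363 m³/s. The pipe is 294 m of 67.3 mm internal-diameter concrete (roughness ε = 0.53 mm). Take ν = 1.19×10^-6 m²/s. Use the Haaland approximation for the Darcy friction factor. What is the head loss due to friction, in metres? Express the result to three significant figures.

h_f ≈ 8.39 m

V = 4Q/(πD²) = 4·0.00363/(π·0.0673²) = 1.020 m/s
Re = VD/ν = 1.020·0.0673/1.19×10^-6 = 5.77×10^4 → turbulent
ε/D = 0.53/67.3 = 0.00788
Haaland: f = 0.03619
h_f = f(L/D)V²/(2g) = 0.03619·(294/0.0673)·1.020²/(2·9.81) = 8.391 m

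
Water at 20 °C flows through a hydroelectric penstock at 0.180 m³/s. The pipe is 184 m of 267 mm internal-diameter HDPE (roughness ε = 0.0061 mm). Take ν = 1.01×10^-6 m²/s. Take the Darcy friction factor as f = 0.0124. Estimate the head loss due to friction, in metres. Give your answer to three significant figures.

V = 4Q/(πD²) = 4·0.180/(π·0.267²) = 3.215 m/s
h_f = f(L/D)V²/(2g) = 0.01240·(184/0.267)·3.215²/(2·9.81) = 4.501 m

h_f ≈ 4.50 m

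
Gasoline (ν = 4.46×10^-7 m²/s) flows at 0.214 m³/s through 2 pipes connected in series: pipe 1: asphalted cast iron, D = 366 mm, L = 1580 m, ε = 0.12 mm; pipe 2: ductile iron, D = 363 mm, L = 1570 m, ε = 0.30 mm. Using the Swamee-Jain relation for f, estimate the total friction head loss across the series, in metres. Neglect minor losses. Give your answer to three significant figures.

H ≈ 32.3 m

Pipe 1: V = 2.034 m/s, Re = 1.67×10^6, ε/D = 3.28×10^-4, f = 0.01573, h_1 = f(L/D)V²/2g = 14.32 m
Pipe 2: V = 2.068 m/s, Re = 1.68×10^6, ε/D = 8.26×10^-4, f = 0.01904, h_2 = f(L/D)V²/2g = 17.94 m
Series → Q common, losses add: H = Σh = 32.26 m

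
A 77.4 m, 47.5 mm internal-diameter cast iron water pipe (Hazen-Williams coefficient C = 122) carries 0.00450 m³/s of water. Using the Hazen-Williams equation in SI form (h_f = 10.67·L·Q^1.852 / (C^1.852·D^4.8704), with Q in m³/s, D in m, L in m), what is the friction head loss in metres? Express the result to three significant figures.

h_f ≈ 14.2 m

h_f = 10.67·77.4·0.00450^1.852 / (122^1.852·0.0475^4.8704) = 14.18 m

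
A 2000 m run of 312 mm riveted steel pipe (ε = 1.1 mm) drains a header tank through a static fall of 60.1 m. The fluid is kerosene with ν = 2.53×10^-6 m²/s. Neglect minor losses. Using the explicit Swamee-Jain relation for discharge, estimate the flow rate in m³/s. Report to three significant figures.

Q ≈ 0.197 m³/s

Swamee-Jain (Type II): Q = -0.965·√(gD⁵h_f/L)·ln[ε/(3.7D) + √(3.17ν²L/(gD³h_f))]
√(gD⁵h_f/L) = √(9.81·0.312⁵·60.1/2000) = 0.02952
ε/(3.7D) = 9.53×10^-4; √(3.17ν²L/(gD³h_f)) = 4.76×10^-5
Q = -0.965·0.02952·ln(0.001000) = 0.1968 m³/s
Check: V = 2.57 m/s, Re = 3.17×10^5, f = 0.02791, h_f = 60.4 m ≈ 60.1 m ✓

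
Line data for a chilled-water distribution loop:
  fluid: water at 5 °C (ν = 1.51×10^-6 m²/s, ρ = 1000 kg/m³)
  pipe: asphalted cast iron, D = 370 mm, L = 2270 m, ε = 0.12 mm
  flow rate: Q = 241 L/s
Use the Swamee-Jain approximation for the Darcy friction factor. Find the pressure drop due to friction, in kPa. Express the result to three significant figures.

V = 4Q/(πD²) = 4·0.241/(π·0.370²) = 2.241 m/s
Re = VD/ν = 2.241·0.370/1.51×10^-6 = 5.49×10^5 → turbulent
ε/D = 0.12/370 = 3.24×10^-4
Swamee-Jain: f = 0.01646
h_f = f(L/D)V²/(2g) = 0.01646·(2270/0.370)·2.241²/(2·9.81) = 25.86 m
Δp = ρg·h_f = 1000·9.81·25.86 = 253.7 kPa

Δp ≈ 254 kPa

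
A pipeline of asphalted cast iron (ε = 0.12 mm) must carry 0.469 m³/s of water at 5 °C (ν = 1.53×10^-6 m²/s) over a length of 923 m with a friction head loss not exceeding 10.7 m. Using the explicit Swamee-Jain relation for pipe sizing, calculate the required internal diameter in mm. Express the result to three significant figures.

Swamee-Jain (Type III): D = 0.66·[ε^1.25·(LQ²/(gh_f))^4.75 + ν·Q^9.4·(L/(gh_f))^5.2]^0.04
LQ²/(gh_f) = 1.934; L/(gh_f) = 8.793
Term 1 = ε^1.25·(…)^4.75 = 2.88×10^-4; Term 2 = ν·Q^9.4·(…)^5.2 = 1.01×10^-4
D = 0.66·(2.88×10^-4 + 1.01×10^-4)^0.04 = 0.4821 m = 482 mm
Check: V = 2.57 m/s, Re = 8.10×10^5, f = 0.01545, h_f = 9.95 m ≈ 10.7 m ✓

D ≈ 482 mm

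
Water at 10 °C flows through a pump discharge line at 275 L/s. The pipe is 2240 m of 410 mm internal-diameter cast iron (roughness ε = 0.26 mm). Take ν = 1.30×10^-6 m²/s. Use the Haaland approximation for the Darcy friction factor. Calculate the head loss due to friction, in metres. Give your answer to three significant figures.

h_f ≈ 22.0 m

V = 4Q/(πD²) = 4·0.275/(π·0.410²) = 2.083 m/s
Re = VD/ν = 2.083·0.410/1.30×10^-6 = 6.57×10^5 → turbulent
ε/D = 0.26/410 = 6.34×10^-4
Haaland: f = 0.01822
h_f = f(L/D)V²/(2g) = 0.01822·(2240/0.410)·2.083²/(2·9.81) = 22.01 m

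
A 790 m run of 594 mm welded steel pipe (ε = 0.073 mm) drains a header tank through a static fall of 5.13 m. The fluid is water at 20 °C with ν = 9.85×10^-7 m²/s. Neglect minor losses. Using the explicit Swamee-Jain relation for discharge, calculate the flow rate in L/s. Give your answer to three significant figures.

Q ≈ 658 L/s

Swamee-Jain (Type II): Q = -0.965·√(gD⁵h_f/L)·ln[ε/(3.7D) + √(3.17ν²L/(gD³h_f))]
√(gD⁵h_f/L) = √(9.81·0.594⁵·5.13/790) = 0.06864
ε/(3.7D) = 3.32×10^-5; √(3.17ν²L/(gD³h_f)) = 1.52×10^-5
Q = -0.965·0.06864·ln(4.839×10^-5) = 0.6581 m³/s
Check: V = 2.37 m/s, Re = 1.43×10^6, f = 0.01350, h_f = 5.16 m ≈ 5.13 m ✓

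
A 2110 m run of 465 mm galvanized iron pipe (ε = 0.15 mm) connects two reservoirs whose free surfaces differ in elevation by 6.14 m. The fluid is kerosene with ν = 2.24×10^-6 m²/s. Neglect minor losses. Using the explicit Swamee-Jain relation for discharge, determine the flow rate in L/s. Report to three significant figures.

Swamee-Jain (Type II): Q = -0.965·√(gD⁵h_f/L)·ln[ε/(3.7D) + √(3.17ν²L/(gD³h_f))]
√(gD⁵h_f/L) = √(9.81·0.465⁵·6.14/2110) = 0.02491
ε/(3.7D) = 8.72×10^-5; √(3.17ν²L/(gD³h_f)) = 7.44×10^-5
Q = -0.965·0.02491·ln(1.616×10^-4) = 0.2099 m³/s
Check: V = 1.24 m/s, Re = 2.57×10^5, f = 0.01747, h_f = 6.17 m ≈ 6.14 m ✓

Q ≈ 210 L/s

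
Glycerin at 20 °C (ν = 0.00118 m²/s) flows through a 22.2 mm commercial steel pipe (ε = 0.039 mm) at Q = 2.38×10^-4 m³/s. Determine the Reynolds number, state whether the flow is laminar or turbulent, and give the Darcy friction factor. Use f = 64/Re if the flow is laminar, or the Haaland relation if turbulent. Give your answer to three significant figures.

V = 4Q/(πD²) = 0.6149 m/s
Re = VD/ν = 0.6149·0.0222/0.00118 = 11.6
Re < 2300 → laminar → f = 64/Re = 5.533

Re ≈ 11.6; laminar; f = 64/Re ≈ 5.53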